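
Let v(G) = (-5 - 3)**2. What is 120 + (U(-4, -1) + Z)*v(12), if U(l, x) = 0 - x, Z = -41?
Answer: -2440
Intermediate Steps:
v(G) = 64 (v(G) = (-8)**2 = 64)
U(l, x) = -x
120 + (U(-4, -1) + Z)*v(12) = 120 + (-1*(-1) - 41)*64 = 120 + (1 - 41)*64 = 120 - 40*64 = 120 - 2560 = -2440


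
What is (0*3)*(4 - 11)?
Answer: 0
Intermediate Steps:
(0*3)*(4 - 11) = 0*(-7) = 0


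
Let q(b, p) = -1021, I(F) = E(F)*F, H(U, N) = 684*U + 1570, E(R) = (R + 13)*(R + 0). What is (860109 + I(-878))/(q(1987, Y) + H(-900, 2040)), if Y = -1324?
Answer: 665954551/615051 ≈ 1082.8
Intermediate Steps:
E(R) = R*(13 + R) (E(R) = (13 + R)*R = R*(13 + R))
H(U, N) = 1570 + 684*U
I(F) = F²*(13 + F) (I(F) = (F*(13 + F))*F = F²*(13 + F))
(860109 + I(-878))/(q(1987, Y) + H(-900, 2040)) = (860109 + (-878)²*(13 - 878))/(-1021 + (1570 + 684*(-900))) = (860109 + 770884*(-865))/(-1021 + (1570 - 615600)) = (860109 - 666814660)/(-1021 - 614030) = -665954551/(-615051) = -665954551*(-1/615051) = 665954551/615051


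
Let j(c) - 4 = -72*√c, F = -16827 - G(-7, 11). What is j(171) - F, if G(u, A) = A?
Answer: 16842 - 216*√19 ≈ 15900.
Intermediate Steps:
F = -16838 (F = -16827 - 1*11 = -16827 - 11 = -16838)
j(c) = 4 - 72*√c
j(171) - F = (4 - 216*√19) - 1*(-16838) = (4 - 216*√19) + 16838 = 16842 - 216*√19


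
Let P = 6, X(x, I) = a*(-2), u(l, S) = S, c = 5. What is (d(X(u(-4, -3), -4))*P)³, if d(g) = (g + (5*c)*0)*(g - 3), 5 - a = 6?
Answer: -1728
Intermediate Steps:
a = -1 (a = 5 - 1*6 = 5 - 6 = -1)
X(x, I) = 2 (X(x, I) = -1*(-2) = 2)
d(g) = g*(-3 + g) (d(g) = (g + (5*5)*0)*(g - 3) = (g + 25*0)*(-3 + g) = (g + 0)*(-3 + g) = g*(-3 + g))
(d(X(u(-4, -3), -4))*P)³ = ((2*(-3 + 2))*6)³ = ((2*(-1))*6)³ = (-2*6)³ = (-12)³ = -1728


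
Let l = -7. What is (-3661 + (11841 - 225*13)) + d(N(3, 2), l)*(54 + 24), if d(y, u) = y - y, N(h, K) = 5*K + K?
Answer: 5255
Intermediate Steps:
N(h, K) = 6*K
d(y, u) = 0
(-3661 + (11841 - 225*13)) + d(N(3, 2), l)*(54 + 24) = (-3661 + (11841 - 225*13)) + 0*(54 + 24) = (-3661 + (11841 - 1*2925)) + 0*78 = (-3661 + (11841 - 2925)) + 0 = (-3661 + 8916) + 0 = 5255 + 0 = 5255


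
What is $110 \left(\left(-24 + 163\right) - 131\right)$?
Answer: $880$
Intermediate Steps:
$110 \left(\left(-24 + 163\right) - 131\right) = 110 \left(139 - 131\right) = 110 \cdot 8 = 880$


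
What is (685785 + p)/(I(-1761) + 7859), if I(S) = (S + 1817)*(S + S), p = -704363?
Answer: 18578/189373 ≈ 0.098103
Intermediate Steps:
I(S) = 2*S*(1817 + S) (I(S) = (1817 + S)*(2*S) = 2*S*(1817 + S))
(685785 + p)/(I(-1761) + 7859) = (685785 - 704363)/(2*(-1761)*(1817 - 1761) + 7859) = -18578/(2*(-1761)*56 + 7859) = -18578/(-197232 + 7859) = -18578/(-189373) = -18578*(-1/189373) = 18578/189373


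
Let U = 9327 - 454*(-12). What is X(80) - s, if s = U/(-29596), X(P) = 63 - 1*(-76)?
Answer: 4128619/29596 ≈ 139.50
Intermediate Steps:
U = 14775 (U = 9327 - 1*(-5448) = 9327 + 5448 = 14775)
X(P) = 139 (X(P) = 63 + 76 = 139)
s = -14775/29596 (s = 14775/(-29596) = 14775*(-1/29596) = -14775/29596 ≈ -0.49922)
X(80) - s = 139 - 1*(-14775/29596) = 139 + 14775/29596 = 4128619/29596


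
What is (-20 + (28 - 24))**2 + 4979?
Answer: 5235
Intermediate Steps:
(-20 + (28 - 24))**2 + 4979 = (-20 + 4)**2 + 4979 = (-16)**2 + 4979 = 256 + 4979 = 5235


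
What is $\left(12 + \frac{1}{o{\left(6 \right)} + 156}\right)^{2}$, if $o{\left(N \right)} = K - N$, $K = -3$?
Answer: $\frac{3115225}{21609} \approx 144.16$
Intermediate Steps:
$o{\left(N \right)} = -3 - N$
$\left(12 + \frac{1}{o{\left(6 \right)} + 156}\right)^{2} = \left(12 + \frac{1}{\left(-3 - 6\right) + 156}\right)^{2} = \left(12 + \frac{1}{-9 + 156}\right)^{2} = \left(12 + \frac{1}{147}\right)^{2} = \left(\frac{1765}{147}\right)^{2} = \frac{3115225}{21609}$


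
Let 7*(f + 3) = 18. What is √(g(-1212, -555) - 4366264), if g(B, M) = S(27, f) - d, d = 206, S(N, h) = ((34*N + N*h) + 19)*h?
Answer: 4*I*√13373529/7 ≈ 2089.7*I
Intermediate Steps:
f = -3/7 (f = -3 + (⅐)*18 = -3 + 18/7 = -3/7 ≈ -0.42857)
S(N, h) = h*(19 + 34*N + N*h) (S(N, h) = (19 + 34*N + N*h)*h = h*(19 + 34*N + N*h))
g(B, M) = -29528/49 (g(B, M) = -3*(19 + 34*27 + 27*(-3/7))/7 - 1*206 = -3*(19 + 918 - 81/7)/7 - 206 = -3/7*6478/7 - 206 = -19434/49 - 206 = -29528/49)
√(g(-1212, -555) - 4366264) = √(-29528/49 - 4366264) = √(-213976464/49) = 4*I*√13373529/7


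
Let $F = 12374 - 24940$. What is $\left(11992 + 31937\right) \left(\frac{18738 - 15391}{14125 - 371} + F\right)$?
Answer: $- \frac{7592223459393}{13754} \approx -5.52 \cdot 10^{8}$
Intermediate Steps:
$F = -12566$ ($F = 12374 - 24940 = -12566$)
$\left(11992 + 31937\right) \left(\frac{18738 - 15391}{14125 - 371} + F\right) = \left(11992 + 31937\right) \left(\frac{18738 - 15391}{14125 - 371} - 12566\right) = 43929 \left(\frac{3347}{13754} - 12566\right) = 43929 \left(- \frac{172829417}{13754}\right) = - \frac{7592223459393}{13754}$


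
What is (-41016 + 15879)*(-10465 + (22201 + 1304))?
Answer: -327786480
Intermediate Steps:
(-41016 + 15879)*(-10465 + (22201 + 1304)) = -25137*(-10465 + 23505) = -25137*13040 = -327786480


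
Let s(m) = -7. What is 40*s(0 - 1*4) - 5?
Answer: -285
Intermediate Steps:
40*s(0 - 1*4) - 5 = 40*(-7) - 5 = -280 - 5 = -285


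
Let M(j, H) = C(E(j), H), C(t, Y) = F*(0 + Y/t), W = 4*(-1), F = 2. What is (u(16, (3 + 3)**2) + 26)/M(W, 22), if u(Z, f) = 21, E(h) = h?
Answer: -47/11 ≈ -4.2727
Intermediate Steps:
W = -4
C(t, Y) = 2*Y/t (C(t, Y) = 2*(0 + Y/t) = 2*(Y/t) = 2*Y/t)
M(j, H) = 2*H/j
(u(16, (3 + 3)**2) + 26)/M(W, 22) = (21 + 26)/((2*22/(-4))) = 47/((2*22*(-1/4))) = 47/(-11) = 47*(-1/11) = -47/11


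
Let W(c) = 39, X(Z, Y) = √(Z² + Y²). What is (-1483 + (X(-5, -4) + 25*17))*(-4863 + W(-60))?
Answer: 5103792 - 4824*√41 ≈ 5.0729e+6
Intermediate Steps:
X(Z, Y) = √(Y² + Z²)
(-1483 + (X(-5, -4) + 25*17))*(-4863 + W(-60)) = (-1483 + (√((-4)² + (-5)²) + 25*17))*(-4863 + 39) = (-1483 + (√(16 + 25) + 425))*(-4824) = (-1483 + (√41 + 425))*(-4824) = (-1483 + (425 + √41))*(-4824) = (-1058 + √41)*(-4824) = 5103792 - 4824*√41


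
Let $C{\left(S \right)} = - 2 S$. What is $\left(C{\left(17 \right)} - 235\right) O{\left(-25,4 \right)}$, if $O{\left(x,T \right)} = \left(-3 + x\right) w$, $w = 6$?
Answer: $45192$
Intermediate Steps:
$O{\left(x,T \right)} = -18 + 6 x$ ($O{\left(x,T \right)} = \left(-3 + x\right) 6 = -18 + 6 x$)
$\left(C{\left(17 \right)} - 235\right) O{\left(-25,4 \right)} = \left(\left(-2\right) 17 - 235\right) \left(-18 + 6 \left(-25\right)\right) = \left(-34 - 235\right) \left(-18 - 150\right) = \left(-269\right) \left(-168\right) = 45192$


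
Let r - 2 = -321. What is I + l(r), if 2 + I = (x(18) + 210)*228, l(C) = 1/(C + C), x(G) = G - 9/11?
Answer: 33045499/638 ≈ 51795.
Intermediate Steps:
r = -319 (r = 2 - 321 = -319)
x(G) = -9/11 + G (x(G) = G - 9*1/11 = G - 9/11 = -9/11 + G)
l(C) = 1/(2*C)
I = 569750/11 (I = -2 + ((-9/11 + 18) + 210)*228 = -2 + (189/11 + 210)*228 = -2 + (2499/11)*228 = -2 + 569772/11 = 569750/11 ≈ 51795.)
I + l(r) = 569750/11 + (½)/(-319) = 569750/11 + (½)*(-1/319) = 569750/11 - 1/638 = 33045499/638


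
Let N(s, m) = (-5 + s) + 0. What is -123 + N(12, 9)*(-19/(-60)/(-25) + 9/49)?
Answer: -1278931/10500 ≈ -121.80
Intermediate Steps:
N(s, m) = -5 + s
-123 + N(12, 9)*(-19/(-60)/(-25) + 9/49) = -123 + (-5 + 12)*(-19/(-60)/(-25) + 9/49) = -123 + 7*(-19*(-1/60)*(-1/25) + 9*(1/49)) = -123 + 7*((19/60)*(-1/25) + 9/49) = -123 + 7*(-19/1500 + 9/49) = -123 + 7*(12569/73500) = -123 + 12569/10500 = -1278931/10500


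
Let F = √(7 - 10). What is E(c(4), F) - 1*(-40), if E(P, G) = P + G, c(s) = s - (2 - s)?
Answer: 46 + I*√3 ≈ 46.0 + 1.732*I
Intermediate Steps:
c(s) = -2 + 2*s (c(s) = s + (-2 + s) = -2 + 2*s)
F = I*√3 (F = √(-3) = I*√3 ≈ 1.732*I)
E(P, G) = G + P
E(c(4), F) - 1*(-40) = (I*√3 + (-2 + 2*4)) - 1*(-40) = (I*√3 + (-2 + 8)) + 40 = (I*√3 + 6) + 40 = (6 + I*√3) + 40 = 46 + I*√3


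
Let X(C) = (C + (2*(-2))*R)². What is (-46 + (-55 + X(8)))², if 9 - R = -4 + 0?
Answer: 3367225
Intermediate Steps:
R = 13 (R = 9 - (-4 + 0) = 9 - 1*(-4) = 9 + 4 = 13)
X(C) = (-52 + C)² (X(C) = (C + (2*(-2))*13)² = (C - 4*13)² = (C - 52)² = (-52 + C)²)
(-46 + (-55 + X(8)))² = (-46 + (-55 + (-52 + 8)²))² = (-46 + (-55 + (-44)²))² = (-46 + (-55 + 1936))² = (-46 + 1881)² = 1835² = 3367225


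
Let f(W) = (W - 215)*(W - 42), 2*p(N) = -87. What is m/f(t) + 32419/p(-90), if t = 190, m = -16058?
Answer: -3223021/4350 ≈ -740.92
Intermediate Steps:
p(N) = -87/2 (p(N) = (½)*(-87) = -87/2)
f(W) = (-215 + W)*(-42 + W)
m/f(t) + 32419/p(-90) = -16058/(9030 + 190² - 257*190) + 32419/(-87/2) = -16058/(9030 + 36100 - 48830) + 32419*(-2/87) = -16058/(-3700) - 64838/87 = -16058*(-1/3700) - 64838/87 = 217/50 - 64838/87 = -3223021/4350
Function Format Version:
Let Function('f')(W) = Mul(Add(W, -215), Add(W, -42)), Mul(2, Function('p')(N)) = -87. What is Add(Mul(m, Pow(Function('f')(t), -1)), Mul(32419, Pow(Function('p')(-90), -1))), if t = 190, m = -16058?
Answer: Rational(-3223021, 4350) ≈ -740.92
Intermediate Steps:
Function('p')(N) = Rational(-87, 2) (Function('p')(N) = Mul(Rational(1, 2), -87) = Rational(-87, 2))
Function('f')(W) = Mul(Add(-215, W), Add(-42, W))
Add(Mul(m, Pow(Function('f')(t), -1)), Mul(32419, Pow(Function('p')(-90), -1))) = Add(Mul(-16058, Pow(Add(9030, Pow(190, 2), Mul(-257, 190)), -1)), Mul(32419, Pow(Rational(-87, 2), -1))) = Add(Mul(-16058, Pow(Add(9030, 36100, -48830), -1)), Mul(32419, Rational(-2, 87))) = Add(Mul(-16058, Pow(-3700, -1)), Rational(-64838, 87)) = Add(Mul(-16058, Rational(-1, 3700)), Rational(-64838, 87)) = Add(Rational(217, 50), Rational(-64838, 87)) = Rational(-3223021, 4350)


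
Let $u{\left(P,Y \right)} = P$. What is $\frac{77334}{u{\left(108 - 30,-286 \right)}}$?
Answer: $\frac{12889}{13} \approx 991.46$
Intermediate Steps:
$\frac{77334}{u{\left(108 - 30,-286 \right)}} = \frac{77334}{108 - 30} = \frac{77334}{78} = 77334 \cdot \frac{1}{78} = \frac{12889}{13}$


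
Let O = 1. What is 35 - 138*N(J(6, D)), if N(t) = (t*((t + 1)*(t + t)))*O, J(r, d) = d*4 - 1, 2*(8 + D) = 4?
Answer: 4140035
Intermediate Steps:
D = -6 (D = -8 + (½)*4 = -8 + 2 = -6)
J(r, d) = -1 + 4*d (J(r, d) = 4*d - 1 = -1 + 4*d)
N(t) = 2*t²*(1 + t) (N(t) = (t*((t + 1)*(t + t)))*1 = (t*((1 + t)*(2*t)))*1 = (t*(2*t*(1 + t)))*1 = (2*t²*(1 + t))*1 = 2*t²*(1 + t))
35 - 138*N(J(6, D)) = 35 - 276*(-1 + 4*(-6))²*(1 + (-1 + 4*(-6))) = 35 - 276*(-1 - 24)²*(1 + (-1 - 24)) = 35 - 276*(-25)²*(1 - 25) = 35 - 276*625*(-24) = 35 - 138*(-30000) = 35 + 4140000 = 4140035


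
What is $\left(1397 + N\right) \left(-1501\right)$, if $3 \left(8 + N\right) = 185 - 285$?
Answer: $- \frac{6104567}{3} \approx -2.0349 \cdot 10^{6}$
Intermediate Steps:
$N = - \frac{124}{3}$ ($N = -8 + \frac{185 - 285}{3} = -8 + \frac{1}{3} \left(-100\right) = -8 - \frac{100}{3} = - \frac{124}{3} \approx -41.333$)
$\left(1397 + N\right) \left(-1501\right) = \left(1397 - \frac{124}{3}\right) \left(-1501\right) = \frac{4067}{3} \left(-1501\right) = - \frac{6104567}{3}$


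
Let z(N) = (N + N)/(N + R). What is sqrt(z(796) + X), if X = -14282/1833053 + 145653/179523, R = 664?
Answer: sqrt(28392729124057351429595)/122438775135 ≈ 1.3762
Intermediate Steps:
z(N) = 2*N/(664 + N) (z(N) = (N + N)/(N + 664) = (2*N)/(664 + N) = 2*N/(664 + N))
X = 808641349/1006346097 (X = -14282*1/1833053 + 145653*(1/179523) = -14282/1833053 + 48551/59841 = 808641349/1006346097 ≈ 0.80354)
sqrt(z(796) + X) = sqrt(2*796/(664 + 796) + 808641349/1006346097) = sqrt(2*796/1460 + 808641349/1006346097) = sqrt(2*796*(1/1460) + 808641349/1006346097) = sqrt(398/365 + 808641349/1006346097) = sqrt(695679838991/367316325405) = sqrt(28392729124057351429595)/122438775135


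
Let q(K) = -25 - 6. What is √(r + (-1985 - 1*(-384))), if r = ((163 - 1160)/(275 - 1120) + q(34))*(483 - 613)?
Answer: 3*√42731/13 ≈ 47.703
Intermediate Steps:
q(K) = -31
r = 50396/13 (r = ((163 - 1160)/(275 - 1120) - 31)*(483 - 613) = (-997/(-845) - 31)*(-130) = (-997*(-1/845) - 31)*(-130) = (997/845 - 31)*(-130) = -25198/845*(-130) = 50396/13 ≈ 3876.6)
√(r + (-1985 - 1*(-384))) = √(50396/13 + (-1985 - 1*(-384))) = √(50396/13 + (-1985 + 384)) = √(50396/13 - 1601) = √(29583/13) = 3*√42731/13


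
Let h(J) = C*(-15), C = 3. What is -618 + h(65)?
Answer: -663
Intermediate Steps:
h(J) = -45 (h(J) = 3*(-15) = -45)
-618 + h(65) = -618 - 45 = -663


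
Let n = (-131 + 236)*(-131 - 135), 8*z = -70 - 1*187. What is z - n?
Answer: 223183/8 ≈ 27898.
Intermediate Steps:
z = -257/8 (z = (-70 - 1*187)/8 = (-70 - 187)/8 = (⅛)*(-257) = -257/8 ≈ -32.125)
n = -27930 (n = 105*(-266) = -27930)
z - n = -257/8 - 1*(-27930) = -257/8 + 27930 = 223183/8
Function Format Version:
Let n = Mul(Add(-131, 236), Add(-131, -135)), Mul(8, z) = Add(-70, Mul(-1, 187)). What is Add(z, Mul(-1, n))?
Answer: Rational(223183, 8) ≈ 27898.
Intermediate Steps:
z = Rational(-257, 8) (z = Mul(Rational(1, 8), Add(-70, Mul(-1, 187))) = Mul(Rational(1, 8), Add(-70, -187)) = Mul(Rational(1, 8), -257) = Rational(-257, 8) ≈ -32.125)
n = -27930 (n = Mul(105, -266) = -27930)
Add(z, Mul(-1, n)) = Add(Rational(-257, 8), Mul(-1, -27930)) = Add(Rational(-257, 8), 27930) = Rational(223183, 8)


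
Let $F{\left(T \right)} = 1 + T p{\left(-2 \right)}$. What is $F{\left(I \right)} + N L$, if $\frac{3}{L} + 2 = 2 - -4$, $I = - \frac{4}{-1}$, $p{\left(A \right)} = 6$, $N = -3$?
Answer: $\frac{91}{4} \approx 22.75$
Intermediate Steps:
$I = 4$ ($I = \left(-4\right) \left(-1\right) = 4$)
$L = \frac{3}{4}$ ($L = \frac{3}{-2 + \left(2 - -4\right)} = \frac{3}{-2 + \left(2 + 4\right)} = \frac{3}{-2 + 6} = \frac{3}{4} \approx 0.75$)
$F{\left(T \right)} = 1 + 6 T$ ($F{\left(T \right)} = 1 + T 6 = 1 + 6 T$)
$F{\left(I \right)} + N L = \left(1 + 6 \cdot 4\right) - \frac{9}{4} = \left(1 + 24\right) - \frac{9}{4} = 25 - \frac{9}{4} = \frac{91}{4}$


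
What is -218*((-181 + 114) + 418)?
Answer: -76518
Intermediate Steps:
-218*((-181 + 114) + 418) = -218*(-67 + 418) = -218*351 = -76518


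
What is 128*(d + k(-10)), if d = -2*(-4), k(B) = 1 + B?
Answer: -128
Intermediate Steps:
d = 8
128*(d + k(-10)) = 128*(8 + (1 - 10)) = 128*(8 - 9) = 128*(-1) = -128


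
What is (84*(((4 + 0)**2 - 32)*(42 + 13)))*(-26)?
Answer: 1921920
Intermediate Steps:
(84*(((4 + 0)**2 - 32)*(42 + 13)))*(-26) = (84*((4**2 - 32)*55))*(-26) = (84*((16 - 32)*55))*(-26) = (84*(-16*55))*(-26) = (84*(-880))*(-26) = -73920*(-26) = 1921920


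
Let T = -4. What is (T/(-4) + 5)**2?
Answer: 36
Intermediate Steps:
(T/(-4) + 5)**2 = (-4/(-4) + 5)**2 = (-4*(-1/4) + 5)**2 = (1 + 5)**2 = 6**2 = 36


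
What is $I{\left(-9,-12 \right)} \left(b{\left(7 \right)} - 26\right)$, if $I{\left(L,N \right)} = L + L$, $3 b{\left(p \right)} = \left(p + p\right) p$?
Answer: $-120$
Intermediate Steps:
$b{\left(p \right)} = \frac{2 p^{2}}{3}$ ($b{\left(p \right)} = \frac{\left(p + p\right) p}{3} = \frac{2 p p}{3} = \frac{2 p^{2}}{3}$)
$I{\left(L,N \right)} = 2 L$
$I{\left(-9,-12 \right)} \left(b{\left(7 \right)} - 26\right) = 2 \left(-9\right) \left(\frac{2 \cdot 7^{2}}{3} - 26\right) = - 18 \left(\frac{2}{3} \cdot 49 - 26\right) = - 18 \left(\frac{98}{3} - 26\right) = \left(-18\right) \frac{20}{3} = -120$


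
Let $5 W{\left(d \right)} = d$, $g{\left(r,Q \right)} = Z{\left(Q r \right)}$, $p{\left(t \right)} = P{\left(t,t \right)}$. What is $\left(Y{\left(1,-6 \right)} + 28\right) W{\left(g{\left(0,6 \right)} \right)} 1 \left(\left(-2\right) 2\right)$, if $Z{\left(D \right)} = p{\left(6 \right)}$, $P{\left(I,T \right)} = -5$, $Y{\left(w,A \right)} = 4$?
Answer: $128$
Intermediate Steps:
$p{\left(t \right)} = -5$
$Z{\left(D \right)} = -5$
$g{\left(r,Q \right)} = -5$
$W{\left(d \right)} = \frac{d}{5}$
$\left(Y{\left(1,-6 \right)} + 28\right) W{\left(g{\left(0,6 \right)} \right)} 1 \left(\left(-2\right) 2\right) = \left(4 + 28\right) \frac{1}{5} \left(-5\right) 1 \left(\left(-2\right) 2\right) = 32 \left(-1\right) 1 \left(-4\right) = 32 \left(\left(-1\right) \left(-4\right)\right) = 32 \cdot 4 = 128$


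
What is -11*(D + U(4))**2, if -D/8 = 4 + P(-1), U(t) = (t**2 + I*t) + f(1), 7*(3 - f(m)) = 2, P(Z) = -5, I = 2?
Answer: -649539/49 ≈ -13256.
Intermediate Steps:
f(m) = 19/7 (f(m) = 3 - 1/7*2 = 3 - 2/7 = 19/7)
U(t) = 19/7 + t**2 + 2*t (U(t) = (t**2 + 2*t) + 19/7 = 19/7 + t**2 + 2*t)
D = 8 (D = -8*(4 - 5) = -8*(-1) = 8)
-11*(D + U(4))**2 = -11*(8 + (19/7 + 4**2 + 2*4))**2 = -11*(8 + (19/7 + 16 + 8))**2 = -11*(8 + 187/7)**2 = -11*(243/7)**2 = -11*59049/49 = -649539/49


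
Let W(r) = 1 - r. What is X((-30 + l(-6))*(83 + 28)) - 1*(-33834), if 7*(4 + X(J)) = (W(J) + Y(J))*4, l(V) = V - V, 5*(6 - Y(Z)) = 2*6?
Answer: 1250742/35 ≈ 35736.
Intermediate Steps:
Y(Z) = 18/5 (Y(Z) = 6 - 2*6/5 = 6 - 1/5*12 = 6 - 12/5 = 18/5)
l(V) = 0
X(J) = -48/35 - 4*J/7 (X(J) = -4 + (((1 - J) + 18/5)*4)/7 = -4 + ((23/5 - J)*4)/7 = -4 + (92/5 - 4*J)/7 = -4 + (92/35 - 4*J/7) = -48/35 - 4*J/7)
X((-30 + l(-6))*(83 + 28)) - 1*(-33834) = (-48/35 - 4*(-30 + 0)*(83 + 28)/7) - 1*(-33834) = (-48/35 - (-120)*111/7) + 33834 = (-48/35 - 4/7*(-3330)) + 33834 = (-48/35 + 13320/7) + 33834 = 66552/35 + 33834 = 1250742/35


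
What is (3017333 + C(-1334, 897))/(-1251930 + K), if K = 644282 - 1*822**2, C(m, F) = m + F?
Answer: -754224/320833 ≈ -2.3508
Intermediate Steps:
C(m, F) = F + m
K = -31402 (K = 644282 - 1*675684 = 644282 - 675684 = -31402)
(3017333 + C(-1334, 897))/(-1251930 + K) = (3017333 + (897 - 1334))/(-1251930 - 31402) = (3017333 - 437)/(-1283332) = 3016896*(-1/1283332) = -754224/320833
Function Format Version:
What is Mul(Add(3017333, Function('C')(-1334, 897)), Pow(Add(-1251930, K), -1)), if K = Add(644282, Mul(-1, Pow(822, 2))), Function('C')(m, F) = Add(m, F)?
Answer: Rational(-754224, 320833) ≈ -2.3508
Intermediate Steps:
Function('C')(m, F) = Add(F, m)
K = -31402 (K = Add(644282, Mul(-1, 675684)) = Add(644282, -675684) = -31402)
Mul(Add(3017333, Function('C')(-1334, 897)), Pow(Add(-1251930, K), -1)) = Mul(Add(3017333, Add(897, -1334)), Pow(Add(-1251930, -31402), -1)) = Mul(Add(3017333, -437), Pow(-1283332, -1)) = Mul(3016896, Rational(-1, 1283332)) = Rational(-754224, 320833)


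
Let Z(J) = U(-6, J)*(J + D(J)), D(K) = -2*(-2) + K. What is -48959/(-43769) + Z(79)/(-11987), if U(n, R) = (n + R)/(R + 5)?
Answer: 46993831/42457954 ≈ 1.1068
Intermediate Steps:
D(K) = 4 + K
U(n, R) = (R + n)/(5 + R)
Z(J) = (-6 + J)*(4 + 2*J)/(5 + J) (Z(J) = ((J - 6)/(5 + J))*(J + (4 + J)) = ((-6 + J)/(5 + J))*(4 + 2*J) = (-6 + J)*(4 + 2*J)/(5 + J))
-48959/(-43769) + Z(79)/(-11987) = -48959/(-43769) + (2*(-6 + 79)*(2 + 79)/(5 + 79))/(-11987) = -48959*(-1/43769) + (2*73*81/84)*(-1/11987) = 283/253 + (2*(1/84)*73*81)*(-1/11987) = 283/253 + (1971/14)*(-1/11987) = 283/253 - 1971/167818 = 46993831/42457954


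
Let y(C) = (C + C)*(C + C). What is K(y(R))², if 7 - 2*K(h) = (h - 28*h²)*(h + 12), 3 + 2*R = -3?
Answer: 3027958450609/4 ≈ 7.5699e+11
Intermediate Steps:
R = -3 (R = -3/2 + (½)*(-3) = -3/2 - 3/2 = -3)
y(C) = 4*C² (y(C) = (2*C)*(2*C) = 4*C²)
K(h) = 7/2 - (12 + h)*(h - 28*h²)/2 (K(h) = 7/2 - (h - 28*h²)*(h + 12)/2 = 7/2 - (h - 28*h²)*(12 + h)/2 = 7/2 - (12 + h)*(h - 28*h²)/2)
K(y(R))² = (7/2 - 24*(-3)² + 14*(4*(-3)²)³ + 335*(4*(-3)²)²/2)² = (7/2 - 24*9 + 14*(4*9)³ + 335*(4*9)²/2)² = (7/2 - 6*36 + 14*36³ + (335/2)*36²)² = (7/2 - 216 + 14*46656 + (335/2)*1296)² = (7/2 - 216 + 653184 + 217080)² = (1740103/2)² = 3027958450609/4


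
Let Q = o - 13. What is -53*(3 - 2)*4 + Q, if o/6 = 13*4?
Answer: 87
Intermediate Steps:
o = 312 (o = 6*(13*4) = 6*52 = 312)
Q = 299 (Q = 312 - 13 = 299)
-53*(3 - 2)*4 + Q = -53*(3 - 2)*4 + 299 = -53*4 + 299 = -212 + 299 = 87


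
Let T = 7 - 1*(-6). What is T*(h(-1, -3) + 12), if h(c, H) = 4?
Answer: 208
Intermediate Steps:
T = 13 (T = 7 + 6 = 13)
T*(h(-1, -3) + 12) = 13*(4 + 12) = 13*16 = 208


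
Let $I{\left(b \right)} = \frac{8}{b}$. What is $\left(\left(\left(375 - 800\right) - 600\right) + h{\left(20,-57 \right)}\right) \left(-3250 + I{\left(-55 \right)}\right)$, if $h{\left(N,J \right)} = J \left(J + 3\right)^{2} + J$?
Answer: $\frac{29905140852}{55} \approx 5.4373 \cdot 10^{8}$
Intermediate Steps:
$h{\left(N,J \right)} = J + J \left(3 + J\right)^{2}$ ($h{\left(N,J \right)} = J \left(3 + J\right)^{2} + J = J + J \left(3 + J\right)^{2}$)
$\left(\left(\left(375 - 800\right) - 600\right) + h{\left(20,-57 \right)}\right) \left(-3250 + I{\left(-55 \right)}\right) = \left(\left(\left(375 - 800\right) - 600\right) - 57 \left(1 + \left(3 - 57\right)^{2}\right)\right) \left(-3250 + \frac{8}{-55}\right) = \left(\left(-425 - 600\right) - 57 \left(1 + \left(-54\right)^{2}\right)\right) \left(-3250 + 8 \left(- \frac{1}{55}\right)\right) = \left(-1025 - 57 \left(1 + 2916\right)\right) \left(-3250 - \frac{8}{55}\right) = \left(-1025 - 166269\right) \left(- \frac{178758}{55}\right) = \left(-167294\right) \left(- \frac{178758}{55}\right) = \frac{29905140852}{55}$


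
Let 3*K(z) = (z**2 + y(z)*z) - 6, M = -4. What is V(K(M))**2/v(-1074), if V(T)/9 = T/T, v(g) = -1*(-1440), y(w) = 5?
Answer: 9/160 ≈ 0.056250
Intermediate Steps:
v(g) = 1440
K(z) = -2 + z**2/3 + 5*z/3 (K(z) = ((z**2 + 5*z) - 6)/3 = (-6 + z**2 + 5*z)/3 = -2 + z**2/3 + 5*z/3)
V(T) = 9 (V(T) = 9*(T/T) = 9*1 = 9)
V(K(M))**2/v(-1074) = 9**2/1440 = 81*(1/1440) = 9/160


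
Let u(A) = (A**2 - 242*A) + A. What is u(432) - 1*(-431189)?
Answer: 513701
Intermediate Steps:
u(A) = A**2 - 241*A
u(432) - 1*(-431189) = 432*(-241 + 432) - 1*(-431189) = 432*191 + 431189 = 82512 + 431189 = 513701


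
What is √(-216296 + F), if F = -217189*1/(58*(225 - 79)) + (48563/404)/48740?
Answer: I*√23493920326097586956062805/10421440580 ≈ 465.1*I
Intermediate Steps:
F = -1069062169989/41685762320 (F = -217189/(146*58) + (48563*(1/404))*(1/48740) = -217189/8468 + (48563/404)*(1/48740) = -217189*1/8468 + 48563/19690960 = -217189/8468 + 48563/19690960 = -1069062169989/41685762320 ≈ -25.646)
√(-216296 + F) = √(-216296 - 1069062169989/41685762320) = √(-9017532708936709/41685762320) = I*√23493920326097586956062805/10421440580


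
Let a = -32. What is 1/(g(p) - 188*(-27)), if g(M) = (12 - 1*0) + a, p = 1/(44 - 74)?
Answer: 1/5056 ≈ 0.00019778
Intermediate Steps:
p = -1/30 (p = 1/(-30) = -1/30 ≈ -0.033333)
g(M) = -20 (g(M) = (12 - 1*0) - 32 = (12 + 0) - 32 = 12 - 32 = -20)
1/(g(p) - 188*(-27)) = 1/(-20 - 188*(-27)) = 1/(-20 + 5076) = 1/5056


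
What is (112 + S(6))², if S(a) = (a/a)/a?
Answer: 452929/36 ≈ 12581.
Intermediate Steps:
S(a) = 1/a
(112 + S(6))² = (112 + 1/6)² = (112 + ⅙)² = (673/6)² = 452929/36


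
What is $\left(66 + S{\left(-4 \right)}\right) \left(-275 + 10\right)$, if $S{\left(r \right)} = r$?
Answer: $-16430$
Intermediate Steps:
$\left(66 + S{\left(-4 \right)}\right) \left(-275 + 10\right) = \left(66 - 4\right) \left(-275 + 10\right) = 62 \left(-265\right) = -16430$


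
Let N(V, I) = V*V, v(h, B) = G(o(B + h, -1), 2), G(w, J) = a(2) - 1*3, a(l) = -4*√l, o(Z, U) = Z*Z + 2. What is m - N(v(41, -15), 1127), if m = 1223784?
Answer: 1223743 - 24*√2 ≈ 1.2237e+6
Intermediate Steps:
o(Z, U) = 2 + Z² (o(Z, U) = Z² + 2 = 2 + Z²)
G(w, J) = -3 - 4*√2 (G(w, J) = -4*√2 - 1*3 = -4*√2 - 3 = -3 - 4*√2)
v(h, B) = -3 - 4*√2
N(V, I) = V²
m - N(v(41, -15), 1127) = 1223784 - (-3 - 4*√2)²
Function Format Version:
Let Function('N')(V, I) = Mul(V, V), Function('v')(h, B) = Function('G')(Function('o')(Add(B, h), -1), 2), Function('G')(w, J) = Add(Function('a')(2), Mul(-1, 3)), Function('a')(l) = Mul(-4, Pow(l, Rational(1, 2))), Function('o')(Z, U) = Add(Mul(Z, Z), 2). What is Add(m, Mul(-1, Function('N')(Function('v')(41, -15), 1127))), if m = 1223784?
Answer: Add(1223743, Mul(-24, Pow(2, Rational(1, 2)))) ≈ 1.2237e+6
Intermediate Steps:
Function('o')(Z, U) = Add(2, Pow(Z, 2)) (Function('o')(Z, U) = Add(Pow(Z, 2), 2) = Add(2, Pow(Z, 2)))
Function('G')(w, J) = Add(-3, Mul(-4, Pow(2, Rational(1, 2)))) (Function('G')(w, J) = Add(Mul(-4, Pow(2, Rational(1, 2))), Mul(-1, 3)) = Add(Mul(-4, Pow(2, Rational(1, 2))), -3) = Add(-3, Mul(-4, Pow(2, Rational(1, 2)))))
Function('v')(h, B) = Add(-3, Mul(-4, Pow(2, Rational(1, 2))))
Function('N')(V, I) = Pow(V, 2)
Add(m, Mul(-1, Function('N')(Function('v')(41, -15), 1127))) = Add(1223784, Mul(-1, Pow(Add(-3, Mul(-4, Pow(2, Rational(1, 2)))), 2)))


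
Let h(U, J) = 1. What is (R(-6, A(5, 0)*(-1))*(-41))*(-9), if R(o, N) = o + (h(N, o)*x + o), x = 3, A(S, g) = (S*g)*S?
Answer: -3321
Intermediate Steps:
A(S, g) = g*S²
R(o, N) = 3 + 2*o (R(o, N) = o + (1*3 + o) = o + (3 + o) = 3 + 2*o)
(R(-6, A(5, 0)*(-1))*(-41))*(-9) = ((3 + 2*(-6))*(-41))*(-9) = ((3 - 12)*(-41))*(-9) = -9*(-41)*(-9) = 369*(-9) = -3321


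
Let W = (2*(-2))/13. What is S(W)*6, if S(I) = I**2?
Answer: 96/169 ≈ 0.56805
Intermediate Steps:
W = -4/13 (W = -4*1/13 = -4/13 ≈ -0.30769)
S(W)*6 = (-4/13)**2*6 = (16/169)*6 = 96/169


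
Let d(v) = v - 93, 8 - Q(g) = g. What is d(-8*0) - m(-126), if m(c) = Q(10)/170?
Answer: -7904/85 ≈ -92.988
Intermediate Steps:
Q(g) = 8 - g
d(v) = -93 + v
m(c) = -1/85 (m(c) = (8 - 1*10)/170 = (8 - 10)*(1/170) = -2*1/170 = -1/85)
d(-8*0) - m(-126) = (-93 - 8*0) - 1*(-1/85) = (-93 + 0) + 1/85 = -93 + 1/85 = -7904/85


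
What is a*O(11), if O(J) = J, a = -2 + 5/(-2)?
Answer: -99/2 ≈ -49.500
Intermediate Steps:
a = -9/2 (a = -2 + 5*(-1/2) = -2 - 5/2 = -9/2 ≈ -4.5000)
a*O(11) = -9/2*11 = -99/2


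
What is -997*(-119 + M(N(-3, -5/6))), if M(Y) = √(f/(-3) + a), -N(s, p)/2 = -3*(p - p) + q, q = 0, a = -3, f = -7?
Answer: 118643 - 997*I*√6/3 ≈ 1.1864e+5 - 814.05*I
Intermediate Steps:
N(s, p) = 0 (N(s, p) = -2*(-3*(p - p) + 0) = -2*(-3*0 + 0) = -2*(0 + 0) = -2*0 = 0)
M(Y) = I*√6/3 (M(Y) = √(-7/(-3) - 3) = √(-7*(-⅓) - 3) = √(7/3 - 3) = √(-⅔) = I*√6/3)
-997*(-119 + M(N(-3, -5/6))) = -997*(-119 + I*√6/3) = 118643 - 997*I*√6/3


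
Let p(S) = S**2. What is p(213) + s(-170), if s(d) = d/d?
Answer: 45370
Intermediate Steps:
s(d) = 1
p(213) + s(-170) = 213**2 + 1 = 45369 + 1 = 45370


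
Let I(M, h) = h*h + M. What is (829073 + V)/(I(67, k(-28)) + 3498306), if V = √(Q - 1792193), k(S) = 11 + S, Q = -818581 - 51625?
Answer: 829073/3498662 + I*√2662399/3498662 ≈ 0.23697 + 0.00046637*I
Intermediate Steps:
Q = -870206
I(M, h) = M + h² (I(M, h) = h² + M = M + h²)
V = I*√2662399 (V = √(-870206 - 1792193) = √(-2662399) = I*√2662399 ≈ 1631.7*I)
(829073 + V)/(I(67, k(-28)) + 3498306) = (829073 + I*√2662399)/((67 + (11 - 28)²) + 3498306) = (829073 + I*√2662399)/((67 + (-17)²) + 3498306) = (829073 + I*√2662399)/((67 + 289) + 3498306) = (829073 + I*√2662399)/(356 + 3498306) = (829073 + I*√2662399)/3498662 = (829073 + I*√2662399)*(1/3498662) = 829073/3498662 + I*√2662399/3498662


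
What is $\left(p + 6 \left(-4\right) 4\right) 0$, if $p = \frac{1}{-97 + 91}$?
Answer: $0$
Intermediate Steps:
$p = - \frac{1}{6}$ ($p = \frac{1}{-6} = - \frac{1}{6} \approx -0.16667$)
$\left(p + 6 \left(-4\right) 4\right) 0 = \left(- \frac{1}{6} + 6 \left(-4\right) 4\right) 0 = \left(- \frac{1}{6} - 96\right) 0 = \left(- \frac{577}{6}\right) 0 = 0$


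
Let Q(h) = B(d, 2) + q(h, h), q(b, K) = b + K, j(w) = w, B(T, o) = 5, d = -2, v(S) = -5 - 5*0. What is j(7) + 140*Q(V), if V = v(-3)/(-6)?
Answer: 2821/3 ≈ 940.33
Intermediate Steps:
v(S) = -5 (v(S) = -5 + 0 = -5)
V = ⅚ (V = -5/(-6) = -5*(-⅙) = ⅚ ≈ 0.83333)
q(b, K) = K + b
Q(h) = 5 + 2*h (Q(h) = 5 + (h + h) = 5 + 2*h)
j(7) + 140*Q(V) = 7 + 140*(5 + 2*(⅚)) = 7 + 140*(5 + 5/3) = 7 + 140*(20/3) = 7 + 2800/3 = 2821/3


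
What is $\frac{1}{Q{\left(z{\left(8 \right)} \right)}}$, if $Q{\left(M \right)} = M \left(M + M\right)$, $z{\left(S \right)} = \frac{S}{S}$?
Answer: $\frac{1}{2} \approx 0.5$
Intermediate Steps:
$z{\left(S \right)} = 1$
$Q{\left(M \right)} = 2 M^{2}$ ($Q{\left(M \right)} = M 2 M = 2 M^{2}$)
$\frac{1}{Q{\left(z{\left(8 \right)} \right)}} = \frac{1}{2 \cdot 1^{2}} = \frac{1}{2 \cdot 1} = \frac{1}{2}$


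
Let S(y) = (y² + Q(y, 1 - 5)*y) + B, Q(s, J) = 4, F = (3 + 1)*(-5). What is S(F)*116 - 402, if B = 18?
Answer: 38806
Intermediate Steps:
F = -20 (F = 4*(-5) = -20)
S(y) = 18 + y² + 4*y (S(y) = (y² + 4*y) + 18 = 18 + y² + 4*y)
S(F)*116 - 402 = (18 + (-20)² + 4*(-20))*116 - 402 = (18 + 400 - 80)*116 - 402 = 338*116 - 402 = 39208 - 402 = 38806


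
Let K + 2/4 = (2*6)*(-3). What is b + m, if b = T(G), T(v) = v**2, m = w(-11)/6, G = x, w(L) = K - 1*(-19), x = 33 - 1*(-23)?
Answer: 37597/12 ≈ 3133.1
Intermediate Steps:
K = -73/2 (K = -1/2 + (2*6)*(-3) = -1/2 + 12*(-3) = -1/2 - 36 = -73/2 ≈ -36.500)
x = 56 (x = 33 + 23 = 56)
w(L) = -35/2 (w(L) = -73/2 - 1*(-19) = -73/2 + 19 = -35/2)
G = 56
m = -35/12 (m = -35/2/6 = -35/2*1/6 = -35/12 ≈ -2.9167)
b = 3136 (b = 56**2 = 3136)
b + m = 3136 - 35/12 = 37597/12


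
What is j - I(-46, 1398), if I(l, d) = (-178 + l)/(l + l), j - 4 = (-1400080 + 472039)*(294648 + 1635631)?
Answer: -41201695229061/23 ≈ -1.7914e+12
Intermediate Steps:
j = -1791378053435 (j = 4 + (-1400080 + 472039)*(294648 + 1635631) = 4 - 928041*1930279 = 4 - 1791378053439 = -1791378053435)
I(l, d) = (-178 + l)/(2*l) (I(l, d) = (-178 + l)/((2*l)) = (-178 + l)*(1/(2*l)) = (-178 + l)/(2*l))
j - I(-46, 1398) = -1791378053435 - (-178 - 46)/(2*(-46)) = -1791378053435 - (-1)*(-224)/(2*46) = -1791378053435 - 1*56/23 = -1791378053435 - 56/23 = -41201695229061/23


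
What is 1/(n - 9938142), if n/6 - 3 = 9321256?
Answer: 1/45989412 ≈ 2.1744e-8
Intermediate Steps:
n = 55927554 (n = 18 + 6*9321256 = 18 + 55927536 = 55927554)
1/(n - 9938142) = 1/(55927554 - 9938142) = 1/45989412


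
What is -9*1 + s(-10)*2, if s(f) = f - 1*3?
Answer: -35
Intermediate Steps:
s(f) = -3 + f (s(f) = f - 3 = -3 + f)
-9*1 + s(-10)*2 = -9*1 + (-3 - 10)*2 = -9 - 13*2 = -9 - 26 = -35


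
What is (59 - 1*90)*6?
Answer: -186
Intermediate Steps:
(59 - 1*90)*6 = (59 - 90)*6 = -31*6 = -186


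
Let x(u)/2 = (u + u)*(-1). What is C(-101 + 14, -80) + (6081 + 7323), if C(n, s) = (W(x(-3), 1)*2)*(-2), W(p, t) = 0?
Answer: 13404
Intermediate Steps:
x(u) = -4*u (x(u) = 2*((u + u)*(-1)) = 2*((2*u)*(-1)) = 2*(-2*u) = -4*u)
C(n, s) = 0 (C(n, s) = (0*2)*(-2) = 0*(-2) = 0)
C(-101 + 14, -80) + (6081 + 7323) = 0 + (6081 + 7323) = 0 + 13404 = 13404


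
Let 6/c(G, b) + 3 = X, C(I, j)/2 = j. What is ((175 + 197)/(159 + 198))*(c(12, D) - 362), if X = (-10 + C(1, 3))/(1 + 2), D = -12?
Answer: -585776/1547 ≈ -378.65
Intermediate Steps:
C(I, j) = 2*j
X = -4/3 (X = (-10 + 2*3)/(1 + 2) = (-10 + 6)/3 = -4*1/3 = -4/3 ≈ -1.3333)
c(G, b) = -18/13 (c(G, b) = 6/(-3 - 4/3) = 6/(-13/3) = 6*(-3/13) = -18/13)
((175 + 197)/(159 + 198))*(c(12, D) - 362) = ((175 + 197)/(159 + 198))*(-18/13 - 362) = (372/357)*(-4724/13) = (372*(1/357))*(-4724/13) = (124/119)*(-4724/13) = -585776/1547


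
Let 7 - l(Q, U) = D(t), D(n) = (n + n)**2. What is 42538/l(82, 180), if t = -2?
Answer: -42538/9 ≈ -4726.4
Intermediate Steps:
D(n) = 4*n**2 (D(n) = (2*n)**2 = 4*n**2)
l(Q, U) = -9 (l(Q, U) = 7 - 4*(-2)**2 = 7 - 4*4 = 7 - 1*16 = 7 - 16 = -9)
42538/l(82, 180) = 42538/(-9) = 42538*(-1/9) = -42538/9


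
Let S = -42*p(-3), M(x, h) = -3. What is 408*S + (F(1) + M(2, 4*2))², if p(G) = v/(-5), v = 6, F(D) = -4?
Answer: 103061/5 ≈ 20612.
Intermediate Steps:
p(G) = -6/5 (p(G) = 6/(-5) = 6*(-⅕) = -6/5)
S = 252/5 (S = -42*(-6/5) = 252/5 ≈ 50.400)
408*S + (F(1) + M(2, 4*2))² = 408*(252/5) + (-4 - 3)² = 102816/5 + (-7)² = 102816/5 + 49 = 103061/5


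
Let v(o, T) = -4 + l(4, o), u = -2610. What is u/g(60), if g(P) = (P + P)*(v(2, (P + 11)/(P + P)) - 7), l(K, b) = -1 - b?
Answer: 87/56 ≈ 1.5536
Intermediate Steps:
v(o, T) = -5 - o (v(o, T) = -4 + (-1 - o) = -5 - o)
g(P) = -28*P (g(P) = (P + P)*((-5 - 1*2) - 7) = (2*P)*((-5 - 2) - 7) = (2*P)*(-7 - 7) = (2*P)*(-14) = -28*P)
u/g(60) = -2610/((-28*60)) = -2610/(-1680) = -2610*(-1/1680) = 87/56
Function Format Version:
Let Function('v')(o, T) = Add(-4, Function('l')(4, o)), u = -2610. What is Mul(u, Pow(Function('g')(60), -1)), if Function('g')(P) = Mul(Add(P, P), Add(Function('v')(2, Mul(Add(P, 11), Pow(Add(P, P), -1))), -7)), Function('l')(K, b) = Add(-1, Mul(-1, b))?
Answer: Rational(87, 56) ≈ 1.5536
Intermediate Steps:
Function('v')(o, T) = Add(-5, Mul(-1, o)) (Function('v')(o, T) = Add(-4, Add(-1, Mul(-1, o))) = Add(-5, Mul(-1, o)))
Function('g')(P) = Mul(-28, P) (Function('g')(P) = Mul(Add(P, P), Add(Add(-5, Mul(-1, 2)), -7)) = Mul(Mul(2, P), Add(Add(-5, -2), -7)) = Mul(Mul(2, P), Add(-7, -7)) = Mul(Mul(2, P), -14) = Mul(-28, P))
Mul(u, Pow(Function('g')(60), -1)) = Mul(-2610, Pow(Mul(-28, 60), -1)) = Mul(-2610, Pow(-1680, -1)) = Mul(-2610, Rational(-1, 1680)) = Rational(87, 56)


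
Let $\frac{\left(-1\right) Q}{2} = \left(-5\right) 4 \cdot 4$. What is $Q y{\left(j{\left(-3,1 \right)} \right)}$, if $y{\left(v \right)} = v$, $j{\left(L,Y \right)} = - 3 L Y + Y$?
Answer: $1600$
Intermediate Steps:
$j{\left(L,Y \right)} = Y - 3 L Y$ ($j{\left(L,Y \right)} = - 3 L Y + Y = Y - 3 L Y$)
$Q = 160$ ($Q = - 2 \left(-5\right) 4 \cdot 4 = - 2 \left(\left(-20\right) 4\right) = \left(-2\right) \left(-80\right) = 160$)
$Q y{\left(j{\left(-3,1 \right)} \right)} = 160 \cdot 1 \left(1 - -9\right) = 160 \cdot 1 \left(1 + 9\right) = 160 \cdot 1 \cdot 10 = 160 \cdot 10 = 1600$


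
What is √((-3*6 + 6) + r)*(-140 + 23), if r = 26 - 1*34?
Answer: -234*I*√5 ≈ -523.24*I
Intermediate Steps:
r = -8 (r = 26 - 34 = -8)
√((-3*6 + 6) + r)*(-140 + 23) = √((-3*6 + 6) - 8)*(-140 + 23) = √((-18 + 6) - 8)*(-117) = √(-12 - 8)*(-117) = √(-20)*(-117) = (2*I*√5)*(-117) = -234*I*√5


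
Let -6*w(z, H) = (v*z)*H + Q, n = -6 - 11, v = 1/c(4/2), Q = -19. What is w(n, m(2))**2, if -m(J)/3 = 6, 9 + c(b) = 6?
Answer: 14641/36 ≈ 406.69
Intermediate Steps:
c(b) = -3 (c(b) = -9 + 6 = -3)
m(J) = -18 (m(J) = -3*6 = -18)
v = -1/3 (v = 1/(-3) = -1/3 ≈ -0.33333)
n = -17
w(z, H) = 19/6 + H*z/18 (w(z, H) = -((-z/3)*H - 19)/6 = -(-H*z/3 - 19)/6 = -(-19 - H*z/3)/6 = 19/6 + H*z/18)
w(n, m(2))**2 = (19/6 + (1/18)*(-18)*(-17))**2 = (19/6 + 17)**2 = (121/6)**2 = 14641/36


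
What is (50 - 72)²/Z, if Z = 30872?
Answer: 121/7718 ≈ 0.015678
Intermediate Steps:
(50 - 72)²/Z = (50 - 72)²/30872 = (-22)²*(1/30872) = 484*(1/30872) = 121/7718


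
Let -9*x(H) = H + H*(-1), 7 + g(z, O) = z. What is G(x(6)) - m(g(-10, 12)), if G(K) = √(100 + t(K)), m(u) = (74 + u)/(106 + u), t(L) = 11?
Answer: -57/89 + √111 ≈ 9.8952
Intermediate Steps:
g(z, O) = -7 + z
m(u) = (74 + u)/(106 + u)
x(H) = 0 (x(H) = -(H + H*(-1))/9 = -(H - H)/9 = -⅑*0 = 0)
G(K) = √111 (G(K) = √(100 + 11) = √111)
G(x(6)) - m(g(-10, 12)) = √111 - (74 + (-7 - 10))/(106 + (-7 - 10)) = √111 - (74 - 17)/(106 - 17) = √111 - 57/89 = -57/89 + √111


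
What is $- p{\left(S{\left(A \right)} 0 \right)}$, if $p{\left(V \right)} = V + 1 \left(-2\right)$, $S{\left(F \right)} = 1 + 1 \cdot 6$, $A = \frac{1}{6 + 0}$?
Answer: $2$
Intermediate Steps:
$A = \frac{1}{6} \approx 0.16667$
$S{\left(F \right)} = 7$ ($S{\left(F \right)} = 1 + 6 = 7$)
$p{\left(V \right)} = -2 + V$ ($p{\left(V \right)} = V - 2 = -2 + V$)
$- p{\left(S{\left(A \right)} 0 \right)} = - (-2 + 7 \cdot 0) = - (-2 + 0) = \left(-1\right) \left(-2\right) = 2$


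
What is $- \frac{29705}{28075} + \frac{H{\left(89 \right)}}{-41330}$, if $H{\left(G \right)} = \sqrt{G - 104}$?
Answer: $- \frac{5941}{5615} - \frac{i \sqrt{15}}{41330} \approx -1.0581 - 9.3709 \cdot 10^{-5} i$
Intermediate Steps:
$H{\left(G \right)} = \sqrt{-104 + G}$
$- \frac{29705}{28075} + \frac{H{\left(89 \right)}}{-41330} = - \frac{29705}{28075} + \frac{\sqrt{-104 + 89}}{-41330} = \left(-29705\right) \frac{1}{28075} + \sqrt{-15} \left(- \frac{1}{41330}\right) = - \frac{5941}{5615} + i \sqrt{15} \left(- \frac{1}{41330}\right) = - \frac{5941}{5615} - \frac{i \sqrt{15}}{41330}$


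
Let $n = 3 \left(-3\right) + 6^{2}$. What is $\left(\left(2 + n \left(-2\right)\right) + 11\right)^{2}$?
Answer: $1681$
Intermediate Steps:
$n = 27$ ($n = -9 + 36 = 27$)
$\left(\left(2 + n \left(-2\right)\right) + 11\right)^{2} = \left(\left(2 + 27 \left(-2\right)\right) + 11\right)^{2} = \left(\left(2 - 54\right) + 11\right)^{2} = \left(-52 + 11\right)^{2} = \left(-41\right)^{2} = 1681$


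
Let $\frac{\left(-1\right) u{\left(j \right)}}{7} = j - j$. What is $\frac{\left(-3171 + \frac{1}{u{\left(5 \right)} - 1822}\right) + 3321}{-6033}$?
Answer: $- \frac{273299}{10992126} \approx -0.024863$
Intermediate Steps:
$u{\left(j \right)} = 0$ ($u{\left(j \right)} = - 7 \left(j - j\right) = \left(-7\right) 0 = 0$)
$\frac{\left(-3171 + \frac{1}{u{\left(5 \right)} - 1822}\right) + 3321}{-6033} = \frac{\left(-3171 + \frac{1}{0 - 1822}\right) + 3321}{-6033} = \left(\left(-3171 + \frac{1}{-1822}\right) + 3321\right) \left(- \frac{1}{6033}\right) = \left(\left(-3171 - \frac{1}{1822}\right) + 3321\right) \left(- \frac{1}{6033}\right) = \left(- \frac{5777563}{1822} + 3321\right) \left(- \frac{1}{6033}\right) = \frac{273299}{1822} \left(- \frac{1}{6033}\right) = - \frac{273299}{10992126}$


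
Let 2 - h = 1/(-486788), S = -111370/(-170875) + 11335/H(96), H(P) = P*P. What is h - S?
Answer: 4534848615527/38329297689600 ≈ 0.11831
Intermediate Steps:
H(P) = P²
S = 592650809/314956800 (S = -111370/(-170875) + 11335/(96²) = -111370*(-1/170875) + 11335/9216 = 22274/34175 + 11335*(1/9216) = 22274/34175 + 11335/9216 = 592650809/314956800 ≈ 1.8817)
h = 973577/486788 (h = 2 - 1/(-486788) = 2 - 1*(-1/486788) = 2 + 1/486788 = 973577/486788 ≈ 2.0000)
h - S = 973577/486788 - 1*592650809/314956800 = 973577/486788 - 592650809/314956800 = 4534848615527/38329297689600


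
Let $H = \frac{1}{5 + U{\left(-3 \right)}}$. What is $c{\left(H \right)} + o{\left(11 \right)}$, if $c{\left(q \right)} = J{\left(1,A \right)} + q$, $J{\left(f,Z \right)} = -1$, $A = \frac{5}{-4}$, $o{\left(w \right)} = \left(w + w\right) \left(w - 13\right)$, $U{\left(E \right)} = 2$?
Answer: $- \frac{314}{7} \approx -44.857$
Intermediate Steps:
$o{\left(w \right)} = 2 w \left(-13 + w\right)$
$A = - \frac{5}{4}$ ($A = 5 \left(- \frac{1}{4}\right) = - \frac{5}{4} \approx -1.25$)
$H = \frac{1}{7}$ ($H = \frac{1}{5 + 2} = \frac{1}{7} \approx 0.14286$)
$c{\left(q \right)} = -1 + q$
$c{\left(H \right)} + o{\left(11 \right)} = \left(-1 + \frac{1}{7}\right) + 2 \cdot 11 \left(-13 + 11\right) = - \frac{6}{7} + 2 \cdot 11 \left(-2\right) = - \frac{6}{7} - 44 = - \frac{314}{7}$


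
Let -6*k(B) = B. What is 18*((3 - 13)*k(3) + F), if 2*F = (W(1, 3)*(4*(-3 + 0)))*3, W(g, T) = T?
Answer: -882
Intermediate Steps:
k(B) = -B/6
F = -54 (F = ((3*(4*(-3 + 0)))*3)/2 = ((3*(4*(-3)))*3)/2 = ((3*(-12))*3)/2 = (-36*3)/2 = (1/2)*(-108) = -54)
18*((3 - 13)*k(3) + F) = 18*((3 - 13)*(-1/6*3) - 54) = 18*(-10*(-1/2) - 54) = 18*(5 - 54) = 18*(-49) = -882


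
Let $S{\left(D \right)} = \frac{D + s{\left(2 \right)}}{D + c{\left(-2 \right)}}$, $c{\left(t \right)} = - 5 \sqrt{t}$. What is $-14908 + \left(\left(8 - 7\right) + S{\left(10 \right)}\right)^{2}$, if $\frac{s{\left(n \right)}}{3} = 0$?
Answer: $\frac{- 29812 \sqrt{2} - 14901 i}{i + 2 \sqrt{2}} \approx -14905.0 + 1.5714 i$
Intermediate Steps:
$s{\left(n \right)} = 0$ ($s{\left(n \right)} = 3 \cdot 0 = 0$)
$S{\left(D \right)} = \frac{D}{D - 5 i \sqrt{2}}$ ($S{\left(D \right)} = \frac{D + 0}{D - 5 \sqrt{-2}} = \frac{D}{D - 5 i \sqrt{2}}$)
$-14908 + \left(\left(8 - 7\right) + S{\left(10 \right)}\right)^{2} = -14908 + \left(\left(8 - 7\right) + \frac{10}{10 - 5 i \sqrt{2}}\right)^{2} = -14908 + \left(1 + \frac{10}{10 - 5 i \sqrt{2}}\right)^{2}$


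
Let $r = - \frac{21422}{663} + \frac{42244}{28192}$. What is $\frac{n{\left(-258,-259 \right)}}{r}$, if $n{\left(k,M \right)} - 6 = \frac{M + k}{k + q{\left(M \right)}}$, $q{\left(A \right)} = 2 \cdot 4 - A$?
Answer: $\frac{721172504}{431940939} \approx 1.6696$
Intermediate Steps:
$q{\left(A \right)} = 8 - A$
$n{\left(k,M \right)} = 6 + \frac{M + k}{8 + k - M}$ ($n{\left(k,M \right)} = 6 + \frac{M + k}{k - \left(-8 + M\right)} = 6 + \frac{M + k}{8 + k - M}$)
$r = - \frac{143980313}{4672824}$ ($r = \left(-21422\right) \frac{1}{663} + 42244 \cdot \frac{1}{28192} = - \frac{21422}{663} + \frac{10561}{7048} = - \frac{143980313}{4672824} \approx -30.812$)
$\frac{n{\left(-258,-259 \right)}}{r} = \frac{\frac{1}{8 - 258 - -259} \left(48 - -1295 + 7 \left(-258\right)\right)}{- \frac{143980313}{4672824}} = \frac{48 + 1295 - 1806}{8 - 258 + 259} \left(- \frac{4672824}{143980313}\right) = \frac{1}{9} \left(-463\right) \left(- \frac{4672824}{143980313}\right) = \left(- \frac{463}{9}\right) \left(- \frac{4672824}{143980313}\right) = \frac{721172504}{431940939}$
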